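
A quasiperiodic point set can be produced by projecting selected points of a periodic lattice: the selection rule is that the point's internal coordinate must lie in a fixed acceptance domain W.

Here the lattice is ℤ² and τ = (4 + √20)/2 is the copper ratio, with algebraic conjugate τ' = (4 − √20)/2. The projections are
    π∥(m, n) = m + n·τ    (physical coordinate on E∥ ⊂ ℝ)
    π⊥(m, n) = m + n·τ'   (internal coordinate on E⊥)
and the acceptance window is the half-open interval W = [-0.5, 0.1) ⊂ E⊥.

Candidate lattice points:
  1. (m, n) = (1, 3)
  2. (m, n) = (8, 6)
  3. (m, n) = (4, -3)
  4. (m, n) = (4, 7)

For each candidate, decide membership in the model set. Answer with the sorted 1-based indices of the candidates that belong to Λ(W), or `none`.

τ' = (4−√20)/2 ≈ -0.236068.
#1 (1,3): internal coord 1 + (3)·τ' = +0.291796; +0.291796 ∉ [-0.5, 0.1) → out
#2 (8,6): internal coord 8 + (6)·τ' = +6.583592; +6.583592 ∉ [-0.5, 0.1) → out
#3 (4,-3): internal coord 4 + (-3)·τ' = +4.708204; +4.708204 ∉ [-0.5, 0.1) → out
#4 (4,7): internal coord 4 + (7)·τ' = +2.347524; +2.347524 ∉ [-0.5, 0.1) → out

none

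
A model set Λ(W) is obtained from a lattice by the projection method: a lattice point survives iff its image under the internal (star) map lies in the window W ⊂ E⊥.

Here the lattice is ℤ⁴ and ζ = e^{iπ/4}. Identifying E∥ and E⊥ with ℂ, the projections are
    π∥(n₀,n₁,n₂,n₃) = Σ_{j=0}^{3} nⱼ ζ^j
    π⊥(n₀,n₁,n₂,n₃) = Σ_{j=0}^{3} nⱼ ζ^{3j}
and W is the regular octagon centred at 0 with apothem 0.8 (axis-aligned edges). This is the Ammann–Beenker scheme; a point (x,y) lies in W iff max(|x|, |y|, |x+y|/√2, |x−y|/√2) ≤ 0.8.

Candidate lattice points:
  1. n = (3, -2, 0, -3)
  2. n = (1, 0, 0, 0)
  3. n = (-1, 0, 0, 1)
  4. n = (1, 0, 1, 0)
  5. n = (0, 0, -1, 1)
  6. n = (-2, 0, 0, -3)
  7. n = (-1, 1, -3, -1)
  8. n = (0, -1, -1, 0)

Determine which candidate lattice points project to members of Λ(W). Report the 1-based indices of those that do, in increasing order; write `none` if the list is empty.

Internal map: ζ^{3j} for j=0..3 gives (1,0), (−√2/2,√2/2), (0,−1), (√2/2,√2/2).
#1 (3, -2, 0, -3): internal (2.2929, -3.5355); octagon support 4.1213 vs apothem 0.8 → ∉ W
#2 (1, 0, 0, 0): internal (1.0000, 0.0000); octagon support 1.0000 vs apothem 0.8 → ∉ W
#3 (-1, 0, 0, 1): internal (-0.2929, 0.7071); octagon support 0.7071 vs apothem 0.8 → ∈ W
#4 (1, 0, 1, 0): internal (1.0000, -1.0000); octagon support 1.4142 vs apothem 0.8 → ∉ W
#5 (0, 0, -1, 1): internal (0.7071, 1.7071); octagon support 1.7071 vs apothem 0.8 → ∉ W
#6 (-2, 0, 0, -3): internal (-4.1213, -2.1213); octagon support 4.4142 vs apothem 0.8 → ∉ W
#7 (-1, 1, -3, -1): internal (-2.4142, 3.0000); octagon support 3.8284 vs apothem 0.8 → ∉ W
#8 (0, -1, -1, 0): internal (0.7071, 0.2929); octagon support 0.7071 vs apothem 0.8 → ∈ W

3, 8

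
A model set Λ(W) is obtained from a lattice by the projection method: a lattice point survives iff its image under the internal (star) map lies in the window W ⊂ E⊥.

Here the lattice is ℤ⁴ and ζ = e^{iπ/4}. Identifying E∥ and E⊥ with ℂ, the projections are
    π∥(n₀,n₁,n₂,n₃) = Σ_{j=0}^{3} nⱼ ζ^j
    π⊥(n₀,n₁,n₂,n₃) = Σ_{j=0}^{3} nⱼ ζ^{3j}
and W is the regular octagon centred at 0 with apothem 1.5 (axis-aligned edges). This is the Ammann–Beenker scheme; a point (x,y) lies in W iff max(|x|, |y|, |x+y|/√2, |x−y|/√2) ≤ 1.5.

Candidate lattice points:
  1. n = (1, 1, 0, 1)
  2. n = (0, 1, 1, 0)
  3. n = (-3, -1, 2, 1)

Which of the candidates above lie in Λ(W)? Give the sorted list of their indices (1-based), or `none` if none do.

Internal map: ζ^{3j} for j=0..3 gives (1,0), (−√2/2,√2/2), (0,−1), (√2/2,√2/2).
candidate 1: n = (1, 1, 0, 1) → π⊥ ≈ (+1.000000, +1.414214); max(|x|,|y|,|x±y|/√2) = 1.707107 > 1.5 ⇒ ∉ W
candidate 2: n = (0, 1, 1, 0) → π⊥ ≈ (-0.707107, -0.292893); max(|x|,|y|,|x±y|/√2) = 0.707107 ≤ 1.5 ⇒ ∈ W
candidate 3: n = (-3, -1, 2, 1) → π⊥ ≈ (-1.585786, -2.000000); max(|x|,|y|,|x±y|/√2) = 2.535534 > 1.5 ⇒ ∉ W

2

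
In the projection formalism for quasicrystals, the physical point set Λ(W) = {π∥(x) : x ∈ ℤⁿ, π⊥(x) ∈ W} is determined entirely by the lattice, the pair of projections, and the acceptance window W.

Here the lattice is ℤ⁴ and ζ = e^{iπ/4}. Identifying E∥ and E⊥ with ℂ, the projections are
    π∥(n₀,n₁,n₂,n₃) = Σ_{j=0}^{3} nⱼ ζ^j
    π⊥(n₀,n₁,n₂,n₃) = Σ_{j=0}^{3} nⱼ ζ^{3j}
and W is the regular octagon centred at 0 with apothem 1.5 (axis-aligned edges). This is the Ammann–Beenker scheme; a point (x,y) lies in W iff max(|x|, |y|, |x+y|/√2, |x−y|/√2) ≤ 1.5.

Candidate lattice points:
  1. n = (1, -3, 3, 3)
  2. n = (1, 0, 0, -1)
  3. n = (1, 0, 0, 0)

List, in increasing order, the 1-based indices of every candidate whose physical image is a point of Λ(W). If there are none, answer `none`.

2, 3

Internal map: ζ^{3j} for j=0..3 gives (1,0), (−√2/2,√2/2), (0,−1), (√2/2,√2/2).
#1 (1, -3, 3, 3): internal (5.2426, -3.0000); octagon support 5.8284 vs apothem 1.5 → ∉ W
#2 (1, 0, 0, -1): internal (0.2929, -0.7071); octagon support 0.7071 vs apothem 1.5 → ∈ W
#3 (1, 0, 0, 0): internal (1.0000, 0.0000); octagon support 1.0000 vs apothem 1.5 → ∈ W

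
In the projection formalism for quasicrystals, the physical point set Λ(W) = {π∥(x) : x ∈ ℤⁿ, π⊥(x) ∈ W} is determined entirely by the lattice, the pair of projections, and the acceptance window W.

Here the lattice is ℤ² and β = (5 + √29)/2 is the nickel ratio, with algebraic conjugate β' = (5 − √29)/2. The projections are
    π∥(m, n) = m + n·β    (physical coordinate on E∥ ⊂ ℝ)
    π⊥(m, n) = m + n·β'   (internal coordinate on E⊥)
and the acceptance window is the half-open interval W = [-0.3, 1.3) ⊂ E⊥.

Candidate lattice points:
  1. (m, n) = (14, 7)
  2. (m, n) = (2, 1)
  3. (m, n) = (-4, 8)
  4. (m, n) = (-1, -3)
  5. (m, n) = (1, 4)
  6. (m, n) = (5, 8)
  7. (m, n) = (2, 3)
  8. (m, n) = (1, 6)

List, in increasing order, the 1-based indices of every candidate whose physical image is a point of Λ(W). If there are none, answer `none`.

5, 8

Compute β' = (5−√29)/2 = -0.192582, so π⊥(m,n) = m -0.192582·n.
#1 (14,7): internal coord 14 + (7)·β' = +12.651923; +12.651923 ∉ [-0.3, 1.3) → out
#2 (2,1): internal coord 2 + (1)·β' = +1.807418; +1.807418 ∉ [-0.3, 1.3) → out
#3 (-4,8): internal coord -4 + (8)·β' = -5.540659; -5.540659 ∉ [-0.3, 1.3) → out
#4 (-1,-3): internal coord -1 + (-3)·β' = -0.422253; -0.422253 ∉ [-0.3, 1.3) → out
#5 (1,4): internal coord 1 + (4)·β' = +0.229670; +0.229670 ∈ [-0.3, 1.3) → IN Λ
#6 (5,8): internal coord 5 + (8)·β' = +3.459341; +3.459341 ∉ [-0.3, 1.3) → out
#7 (2,3): internal coord 2 + (3)·β' = +1.422253; +1.422253 ∉ [-0.3, 1.3) → out
#8 (1,6): internal coord 1 + (6)·β' = -0.155494; -0.155494 ∈ [-0.3, 1.3) → IN Λ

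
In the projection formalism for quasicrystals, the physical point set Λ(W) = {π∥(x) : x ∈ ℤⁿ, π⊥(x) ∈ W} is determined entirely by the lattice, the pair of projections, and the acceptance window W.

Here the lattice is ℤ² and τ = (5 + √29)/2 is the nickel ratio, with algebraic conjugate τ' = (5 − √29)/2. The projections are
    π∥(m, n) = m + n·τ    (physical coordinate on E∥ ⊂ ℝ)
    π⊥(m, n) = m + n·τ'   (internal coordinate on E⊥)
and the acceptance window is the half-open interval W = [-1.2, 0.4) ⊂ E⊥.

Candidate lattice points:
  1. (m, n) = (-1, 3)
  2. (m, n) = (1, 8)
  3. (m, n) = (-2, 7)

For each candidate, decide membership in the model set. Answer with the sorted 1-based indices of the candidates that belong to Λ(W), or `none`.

2

Numerically τ ≈ 5.1926 and τ' = −1/τ ≈ -0.1926.
[1] lift (-1,3): star map gives -1.5777; window check -1.2 ≤ -1.5777 < 0.4 is false → out
[2] lift (1,8): star map gives -0.5407; window check -1.2 ≤ -0.5407 < 0.4 is true → IN Λ
[3] lift (-2,7): star map gives -3.3481; window check -1.2 ≤ -3.3481 < 0.4 is false → out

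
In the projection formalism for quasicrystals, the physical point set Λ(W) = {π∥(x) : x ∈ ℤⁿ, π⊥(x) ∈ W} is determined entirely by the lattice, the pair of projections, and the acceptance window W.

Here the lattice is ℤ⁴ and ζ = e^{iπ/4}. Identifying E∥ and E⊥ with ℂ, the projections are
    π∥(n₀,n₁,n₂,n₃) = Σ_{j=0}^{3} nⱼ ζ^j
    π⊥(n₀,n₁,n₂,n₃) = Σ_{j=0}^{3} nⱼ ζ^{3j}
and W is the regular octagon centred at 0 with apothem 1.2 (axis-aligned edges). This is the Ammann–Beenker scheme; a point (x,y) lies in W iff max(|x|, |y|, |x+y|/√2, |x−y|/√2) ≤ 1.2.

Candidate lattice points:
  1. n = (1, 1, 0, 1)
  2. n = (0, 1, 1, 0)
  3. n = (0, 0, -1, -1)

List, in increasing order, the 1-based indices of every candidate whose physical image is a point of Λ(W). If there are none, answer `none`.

π⊥(n) = n₀ + n₁ζ³ + n₂ζ⁶ + n₃ζ⁹ where ζ = e^{iπ/4}.
candidate 1: n = (1, 1, 0, 1) → π⊥ ≈ (+1.000000, +1.414214); max(|x|,|y|,|x±y|/√2) = 1.707107 > 1.2 ⇒ ∉ W
candidate 2: n = (0, 1, 1, 0) → π⊥ ≈ (-0.707107, -0.292893); max(|x|,|y|,|x±y|/√2) = 0.707107 ≤ 1.2 ⇒ ∈ W
candidate 3: n = (0, 0, -1, -1) → π⊥ ≈ (-0.707107, +0.292893); max(|x|,|y|,|x±y|/√2) = 0.707107 ≤ 1.2 ⇒ ∈ W

2, 3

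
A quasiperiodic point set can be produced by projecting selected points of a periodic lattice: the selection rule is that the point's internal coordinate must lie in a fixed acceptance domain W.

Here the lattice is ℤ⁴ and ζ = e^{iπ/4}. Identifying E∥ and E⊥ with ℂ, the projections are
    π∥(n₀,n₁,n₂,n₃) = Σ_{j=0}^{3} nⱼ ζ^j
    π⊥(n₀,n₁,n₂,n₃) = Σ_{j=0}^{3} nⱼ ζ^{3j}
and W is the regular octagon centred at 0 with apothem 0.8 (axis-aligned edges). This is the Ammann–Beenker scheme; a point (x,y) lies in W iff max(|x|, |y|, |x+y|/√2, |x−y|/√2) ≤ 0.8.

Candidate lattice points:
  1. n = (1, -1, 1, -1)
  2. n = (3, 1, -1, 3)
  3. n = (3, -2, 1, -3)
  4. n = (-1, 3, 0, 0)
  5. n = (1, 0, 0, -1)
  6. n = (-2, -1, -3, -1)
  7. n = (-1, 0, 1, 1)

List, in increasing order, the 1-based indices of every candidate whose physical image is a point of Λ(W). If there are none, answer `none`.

π⊥(n) = n₀ + n₁ζ³ + n₂ζ⁶ + n₃ζ⁹ where ζ = e^{iπ/4}.
#1 (1, -1, 1, -1): internal (1.000000, -2.414214); octagon support 2.414214 vs apothem 0.8 → ∉ W
#2 (3, 1, -1, 3): internal (4.414214, 3.828427); octagon support 5.828427 vs apothem 0.8 → ∉ W
#3 (3, -2, 1, -3): internal (2.292893, -4.535534); octagon support 4.828427 vs apothem 0.8 → ∉ W
#4 (-1, 3, 0, 0): internal (-3.121320, 2.121320); octagon support 3.707107 vs apothem 0.8 → ∉ W
#5 (1, 0, 0, -1): internal (0.292893, -0.707107); octagon support 0.707107 vs apothem 0.8 → ∈ W
#6 (-2, -1, -3, -1): internal (-2.000000, 1.585786); octagon support 2.535534 vs apothem 0.8 → ∉ W
#7 (-1, 0, 1, 1): internal (-0.292893, -0.292893); octagon support 0.414214 vs apothem 0.8 → ∈ W

5, 7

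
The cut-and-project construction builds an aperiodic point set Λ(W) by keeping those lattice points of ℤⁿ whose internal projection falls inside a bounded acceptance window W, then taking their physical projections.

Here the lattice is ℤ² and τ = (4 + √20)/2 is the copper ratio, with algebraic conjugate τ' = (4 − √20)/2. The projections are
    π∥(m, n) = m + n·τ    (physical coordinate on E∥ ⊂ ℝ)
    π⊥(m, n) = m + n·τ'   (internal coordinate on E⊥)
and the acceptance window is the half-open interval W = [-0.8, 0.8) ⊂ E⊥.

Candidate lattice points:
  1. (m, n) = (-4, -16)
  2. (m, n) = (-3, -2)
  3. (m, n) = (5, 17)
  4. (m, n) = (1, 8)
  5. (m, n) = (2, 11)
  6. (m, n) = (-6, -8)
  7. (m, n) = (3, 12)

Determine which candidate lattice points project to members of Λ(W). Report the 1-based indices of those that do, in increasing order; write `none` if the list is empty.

Numerically τ ≈ 4.236068 and τ' = −1/τ ≈ -0.236068.
[1] lift (-4,-16): star map gives -0.222912; window check -0.8 ≤ -0.222912 < 0.8 is true → IN Λ
[2] lift (-3,-2): star map gives -2.527864; window check -0.8 ≤ -2.527864 < 0.8 is false → out
[3] lift (5,17): star map gives 0.986844; window check -0.8 ≤ 0.986844 < 0.8 is false → out
[4] lift (1,8): star map gives -0.888544; window check -0.8 ≤ -0.888544 < 0.8 is false → out
[5] lift (2,11): star map gives -0.596748; window check -0.8 ≤ -0.596748 < 0.8 is true → IN Λ
[6] lift (-6,-8): star map gives -4.111456; window check -0.8 ≤ -4.111456 < 0.8 is false → out
[7] lift (3,12): star map gives 0.167184; window check -0.8 ≤ 0.167184 < 0.8 is true → IN Λ

1, 5, 7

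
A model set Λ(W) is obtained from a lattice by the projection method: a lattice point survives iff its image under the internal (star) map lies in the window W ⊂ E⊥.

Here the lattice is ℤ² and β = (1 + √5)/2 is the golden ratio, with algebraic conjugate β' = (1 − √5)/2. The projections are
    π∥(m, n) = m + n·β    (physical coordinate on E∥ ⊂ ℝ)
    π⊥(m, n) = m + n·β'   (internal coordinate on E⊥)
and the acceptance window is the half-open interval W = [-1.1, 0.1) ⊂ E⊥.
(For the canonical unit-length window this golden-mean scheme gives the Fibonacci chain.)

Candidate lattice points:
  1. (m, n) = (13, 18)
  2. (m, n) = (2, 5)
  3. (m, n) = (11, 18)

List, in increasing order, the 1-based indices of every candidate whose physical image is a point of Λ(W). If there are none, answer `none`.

Compute β' = (1−√5)/2 = -0.6180, so π⊥(m,n) = m -0.6180·n.
[1] lift (13,18): star map gives 1.8754; window check -1.1 ≤ 1.8754 < 0.1 is false → out
[2] lift (2,5): star map gives -1.0902; window check -1.1 ≤ -1.0902 < 0.1 is true → IN Λ
[3] lift (11,18): star map gives -0.1246; window check -1.1 ≤ -0.1246 < 0.1 is true → IN Λ

2, 3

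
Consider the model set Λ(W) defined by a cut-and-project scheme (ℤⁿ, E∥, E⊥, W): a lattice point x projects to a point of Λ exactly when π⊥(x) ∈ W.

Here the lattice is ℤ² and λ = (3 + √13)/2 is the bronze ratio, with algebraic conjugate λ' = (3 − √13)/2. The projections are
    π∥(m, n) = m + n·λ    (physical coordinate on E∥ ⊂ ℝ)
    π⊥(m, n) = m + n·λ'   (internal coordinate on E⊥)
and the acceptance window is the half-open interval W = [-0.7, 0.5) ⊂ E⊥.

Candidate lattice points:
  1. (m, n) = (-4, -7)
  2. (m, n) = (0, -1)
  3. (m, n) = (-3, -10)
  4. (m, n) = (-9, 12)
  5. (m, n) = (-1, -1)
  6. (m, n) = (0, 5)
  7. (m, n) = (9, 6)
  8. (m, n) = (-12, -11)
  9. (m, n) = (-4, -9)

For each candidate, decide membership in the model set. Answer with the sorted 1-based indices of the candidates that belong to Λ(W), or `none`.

λ' = (3−√13)/2 ≈ -0.30278.
#1 (-4,-7): internal coord -4 + (-7)·λ' = -1.88057; -1.88057 ∉ [-0.7, 0.5) → out
#2 (0,-1): internal coord 0 + (-1)·λ' = +0.30278; +0.30278 ∈ [-0.7, 0.5) → IN Λ
#3 (-3,-10): internal coord -3 + (-10)·λ' = +0.02776; +0.02776 ∈ [-0.7, 0.5) → IN Λ
#4 (-9,12): internal coord -9 + (12)·λ' = -12.63331; -12.63331 ∉ [-0.7, 0.5) → out
#5 (-1,-1): internal coord -1 + (-1)·λ' = -0.69722; -0.69722 ∈ [-0.7, 0.5) → IN Λ
#6 (0,5): internal coord 0 + (5)·λ' = -1.51388; -1.51388 ∉ [-0.7, 0.5) → out
#7 (9,6): internal coord 9 + (6)·λ' = +7.18335; +7.18335 ∉ [-0.7, 0.5) → out
#8 (-12,-11): internal coord -12 + (-11)·λ' = -8.66947; -8.66947 ∉ [-0.7, 0.5) → out
#9 (-4,-9): internal coord -4 + (-9)·λ' = -1.27502; -1.27502 ∉ [-0.7, 0.5) → out

2, 3, 5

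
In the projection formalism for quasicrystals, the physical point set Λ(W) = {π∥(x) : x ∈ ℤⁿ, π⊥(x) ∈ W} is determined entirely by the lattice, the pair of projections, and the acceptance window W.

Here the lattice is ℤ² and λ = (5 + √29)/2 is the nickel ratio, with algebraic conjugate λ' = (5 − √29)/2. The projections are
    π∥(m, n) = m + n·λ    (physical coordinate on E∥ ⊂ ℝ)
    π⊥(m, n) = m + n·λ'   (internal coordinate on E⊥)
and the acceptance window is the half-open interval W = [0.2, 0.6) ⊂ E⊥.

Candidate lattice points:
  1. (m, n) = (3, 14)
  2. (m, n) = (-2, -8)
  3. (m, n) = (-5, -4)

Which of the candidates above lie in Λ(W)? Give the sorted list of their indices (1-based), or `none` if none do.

1

Numerically λ ≈ 5.192582 and λ' = −1/λ ≈ -0.192582.
candidate 1: (m,n)=(3,14) → π∥ = 3+14·λ ≈ 75.696154, π⊥ = 3+14·λ' ≈ 0.303846 ∈ [0.2, 0.6) ⇒ IN Λ
candidate 2: (m,n)=(-2,-8) → π∥ = -2-8·λ ≈ -43.540659, π⊥ = -2-8·λ' ≈ -0.459341 ∉ [0.2, 0.6) ⇒ out
candidate 3: (m,n)=(-5,-4) → π∥ = -5-4·λ ≈ -25.770330, π⊥ = -5-4·λ' ≈ -4.229670 ∉ [0.2, 0.6) ⇒ out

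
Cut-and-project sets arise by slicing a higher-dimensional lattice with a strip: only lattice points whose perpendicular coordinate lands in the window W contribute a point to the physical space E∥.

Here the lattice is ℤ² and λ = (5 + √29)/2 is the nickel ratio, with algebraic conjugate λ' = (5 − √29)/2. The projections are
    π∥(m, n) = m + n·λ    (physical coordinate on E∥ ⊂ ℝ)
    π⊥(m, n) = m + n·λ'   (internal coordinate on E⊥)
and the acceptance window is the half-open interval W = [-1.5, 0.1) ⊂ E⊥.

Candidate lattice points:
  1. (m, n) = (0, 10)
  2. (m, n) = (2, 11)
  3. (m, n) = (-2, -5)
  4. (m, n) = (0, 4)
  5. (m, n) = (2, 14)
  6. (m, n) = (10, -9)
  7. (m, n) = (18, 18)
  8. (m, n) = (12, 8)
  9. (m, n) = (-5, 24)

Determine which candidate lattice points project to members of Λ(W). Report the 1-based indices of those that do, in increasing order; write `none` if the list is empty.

Numerically λ ≈ 5.19258 and λ' = −1/λ ≈ -0.19258.
#1 (0,10): internal coord 0 + (10)·λ' = -1.92582; -1.92582 ∉ [-1.5, 0.1) → out
#2 (2,11): internal coord 2 + (11)·λ' = -0.11841; -0.11841 ∈ [-1.5, 0.1) → IN Λ
#3 (-2,-5): internal coord -2 + (-5)·λ' = -1.03709; -1.03709 ∈ [-1.5, 0.1) → IN Λ
#4 (0,4): internal coord 0 + (4)·λ' = -0.77033; -0.77033 ∈ [-1.5, 0.1) → IN Λ
#5 (2,14): internal coord 2 + (14)·λ' = -0.69615; -0.69615 ∈ [-1.5, 0.1) → IN Λ
#6 (10,-9): internal coord 10 + (-9)·λ' = +11.73324; +11.73324 ∉ [-1.5, 0.1) → out
#7 (18,18): internal coord 18 + (18)·λ' = +14.53352; +14.53352 ∉ [-1.5, 0.1) → out
#8 (12,8): internal coord 12 + (8)·λ' = +10.45934; +10.45934 ∉ [-1.5, 0.1) → out
#9 (-5,24): internal coord -5 + (24)·λ' = -9.62198; -9.62198 ∉ [-1.5, 0.1) → out

2, 3, 4, 5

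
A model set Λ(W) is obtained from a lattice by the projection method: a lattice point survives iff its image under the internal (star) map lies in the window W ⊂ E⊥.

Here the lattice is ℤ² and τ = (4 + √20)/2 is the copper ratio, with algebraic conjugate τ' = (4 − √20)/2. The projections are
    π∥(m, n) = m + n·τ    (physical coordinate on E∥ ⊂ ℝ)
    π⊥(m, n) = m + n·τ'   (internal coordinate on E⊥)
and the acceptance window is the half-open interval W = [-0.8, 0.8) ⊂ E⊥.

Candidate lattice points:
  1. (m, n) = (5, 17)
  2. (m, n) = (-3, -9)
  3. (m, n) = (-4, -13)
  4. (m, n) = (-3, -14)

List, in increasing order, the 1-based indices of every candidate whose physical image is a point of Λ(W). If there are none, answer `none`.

4

Numerically τ ≈ 4.23607 and τ' = −1/τ ≈ -0.23607.
[1] lift (5,17): star map gives 0.98684; window check -0.8 ≤ 0.98684 < 0.8 is false → out
[2] lift (-3,-9): star map gives -0.87539; window check -0.8 ≤ -0.87539 < 0.8 is false → out
[3] lift (-4,-13): star map gives -0.93112; window check -0.8 ≤ -0.93112 < 0.8 is false → out
[4] lift (-3,-14): star map gives 0.30495; window check -0.8 ≤ 0.30495 < 0.8 is true → IN Λ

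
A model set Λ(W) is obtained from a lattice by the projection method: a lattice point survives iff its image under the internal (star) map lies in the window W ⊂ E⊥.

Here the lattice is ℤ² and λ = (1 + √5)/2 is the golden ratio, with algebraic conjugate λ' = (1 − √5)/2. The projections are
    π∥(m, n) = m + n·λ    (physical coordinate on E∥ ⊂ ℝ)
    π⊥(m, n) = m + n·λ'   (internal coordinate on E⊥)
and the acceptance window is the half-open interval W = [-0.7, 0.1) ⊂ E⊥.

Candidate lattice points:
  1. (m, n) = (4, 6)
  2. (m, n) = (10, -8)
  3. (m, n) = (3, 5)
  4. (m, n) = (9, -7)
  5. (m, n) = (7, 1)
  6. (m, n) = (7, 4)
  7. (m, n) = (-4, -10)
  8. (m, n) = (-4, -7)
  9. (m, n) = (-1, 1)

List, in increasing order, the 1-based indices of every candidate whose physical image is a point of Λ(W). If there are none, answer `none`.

3

Compute λ' = (1−√5)/2 = -0.61803, so π⊥(m,n) = m -0.61803·n.
#1 (4,6): internal coord 4 + (6)·λ' = +0.29180; +0.29180 ∉ [-0.7, 0.1) → out
#2 (10,-8): internal coord 10 + (-8)·λ' = +14.94427; +14.94427 ∉ [-0.7, 0.1) → out
#3 (3,5): internal coord 3 + (5)·λ' = -0.09017; -0.09017 ∈ [-0.7, 0.1) → IN Λ
#4 (9,-7): internal coord 9 + (-7)·λ' = +13.32624; +13.32624 ∉ [-0.7, 0.1) → out
#5 (7,1): internal coord 7 + (1)·λ' = +6.38197; +6.38197 ∉ [-0.7, 0.1) → out
#6 (7,4): internal coord 7 + (4)·λ' = +4.52786; +4.52786 ∉ [-0.7, 0.1) → out
#7 (-4,-10): internal coord -4 + (-10)·λ' = +2.18034; +2.18034 ∉ [-0.7, 0.1) → out
#8 (-4,-7): internal coord -4 + (-7)·λ' = +0.32624; +0.32624 ∉ [-0.7, 0.1) → out
#9 (-1,1): internal coord -1 + (1)·λ' = -1.61803; -1.61803 ∉ [-0.7, 0.1) → out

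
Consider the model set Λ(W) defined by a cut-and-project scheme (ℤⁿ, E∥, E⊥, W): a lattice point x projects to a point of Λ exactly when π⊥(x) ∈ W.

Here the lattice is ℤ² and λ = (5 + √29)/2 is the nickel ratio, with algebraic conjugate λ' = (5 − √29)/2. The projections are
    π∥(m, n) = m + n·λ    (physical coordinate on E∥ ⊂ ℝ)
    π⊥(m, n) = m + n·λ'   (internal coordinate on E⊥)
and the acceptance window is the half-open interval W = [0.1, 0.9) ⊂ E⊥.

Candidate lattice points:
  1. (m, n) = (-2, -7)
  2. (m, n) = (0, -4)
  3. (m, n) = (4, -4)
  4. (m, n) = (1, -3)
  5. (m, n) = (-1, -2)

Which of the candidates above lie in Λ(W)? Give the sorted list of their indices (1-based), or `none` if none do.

2

λ' = (5−√29)/2 ≈ -0.192582.
#1 (-2,-7): internal coord -2 + (-7)·λ' = -0.651923; -0.651923 ∉ [0.1, 0.9) → out
#2 (0,-4): internal coord 0 + (-4)·λ' = +0.770330; +0.770330 ∈ [0.1, 0.9) → IN Λ
#3 (4,-4): internal coord 4 + (-4)·λ' = +4.770330; +4.770330 ∉ [0.1, 0.9) → out
#4 (1,-3): internal coord 1 + (-3)·λ' = +1.577747; +1.577747 ∉ [0.1, 0.9) → out
#5 (-1,-2): internal coord -1 + (-2)·λ' = -0.614835; -0.614835 ∉ [0.1, 0.9) → out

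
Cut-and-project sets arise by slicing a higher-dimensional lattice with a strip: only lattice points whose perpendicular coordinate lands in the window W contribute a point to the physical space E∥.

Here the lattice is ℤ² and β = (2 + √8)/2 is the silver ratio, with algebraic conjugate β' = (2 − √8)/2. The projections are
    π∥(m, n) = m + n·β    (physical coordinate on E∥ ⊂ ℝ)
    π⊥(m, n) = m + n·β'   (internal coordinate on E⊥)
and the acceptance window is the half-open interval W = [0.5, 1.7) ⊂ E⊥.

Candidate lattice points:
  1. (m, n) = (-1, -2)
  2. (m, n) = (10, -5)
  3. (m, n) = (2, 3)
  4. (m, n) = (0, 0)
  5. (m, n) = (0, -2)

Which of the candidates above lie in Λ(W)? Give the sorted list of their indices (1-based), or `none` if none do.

Numerically β ≈ 2.4142 and β' = −1/β ≈ -0.4142.
#1 (-1,-2): internal coord -1 + (-2)·β' = -0.1716; -0.1716 ∉ [0.5, 1.7) → out
#2 (10,-5): internal coord 10 + (-5)·β' = +12.0711; +12.0711 ∉ [0.5, 1.7) → out
#3 (2,3): internal coord 2 + (3)·β' = +0.7574; +0.7574 ∈ [0.5, 1.7) → IN Λ
#4 (0,0): internal coord 0 + (0)·β' = +0.0000; +0.0000 ∉ [0.5, 1.7) → out
#5 (0,-2): internal coord 0 + (-2)·β' = +0.8284; +0.8284 ∈ [0.5, 1.7) → IN Λ

3, 5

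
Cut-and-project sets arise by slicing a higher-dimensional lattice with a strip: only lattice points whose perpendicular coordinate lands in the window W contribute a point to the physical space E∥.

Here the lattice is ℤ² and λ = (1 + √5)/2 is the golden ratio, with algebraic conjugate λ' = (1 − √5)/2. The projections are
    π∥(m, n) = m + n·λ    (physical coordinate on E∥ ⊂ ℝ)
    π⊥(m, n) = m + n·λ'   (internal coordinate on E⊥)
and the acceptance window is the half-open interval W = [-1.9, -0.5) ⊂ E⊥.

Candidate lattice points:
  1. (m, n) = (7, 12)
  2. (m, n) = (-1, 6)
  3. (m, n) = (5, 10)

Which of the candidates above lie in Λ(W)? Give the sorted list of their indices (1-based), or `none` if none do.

3

Compute λ' = (1−√5)/2 = -0.6180, so π⊥(m,n) = m -0.6180·n.
candidate 1: (m,n)=(7,12) → π∥ = 7+12·λ ≈ 26.4164, π⊥ = 7+12·λ' ≈ -0.4164 ∉ [-1.9, -0.5) ⇒ out
candidate 2: (m,n)=(-1,6) → π∥ = -1+6·λ ≈ 8.7082, π⊥ = -1+6·λ' ≈ -4.7082 ∉ [-1.9, -0.5) ⇒ out
candidate 3: (m,n)=(5,10) → π∥ = 5+10·λ ≈ 21.1803, π⊥ = 5+10·λ' ≈ -1.1803 ∈ [-1.9, -0.5) ⇒ IN Λ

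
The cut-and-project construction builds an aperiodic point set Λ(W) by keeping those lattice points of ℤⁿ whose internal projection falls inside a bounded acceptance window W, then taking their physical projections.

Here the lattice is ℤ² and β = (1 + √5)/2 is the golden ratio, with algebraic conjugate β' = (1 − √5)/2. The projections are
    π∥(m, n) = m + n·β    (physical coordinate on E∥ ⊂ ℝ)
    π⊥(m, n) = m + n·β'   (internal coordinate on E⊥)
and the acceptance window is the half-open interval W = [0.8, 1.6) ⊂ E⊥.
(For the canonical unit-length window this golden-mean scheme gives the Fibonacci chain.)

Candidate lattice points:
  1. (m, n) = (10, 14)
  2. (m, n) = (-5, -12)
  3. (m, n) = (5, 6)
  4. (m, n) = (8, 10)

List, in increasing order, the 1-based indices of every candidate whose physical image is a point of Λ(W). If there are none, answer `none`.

1, 3

Compute β' = (1−√5)/2 = -0.61803, so π⊥(m,n) = m -0.61803·n.
#1 (10,14): internal coord 10 + (14)·β' = +1.34752; +1.34752 ∈ [0.8, 1.6) → IN Λ
#2 (-5,-12): internal coord -5 + (-12)·β' = +2.41641; +2.41641 ∉ [0.8, 1.6) → out
#3 (5,6): internal coord 5 + (6)·β' = +1.29180; +1.29180 ∈ [0.8, 1.6) → IN Λ
#4 (8,10): internal coord 8 + (10)·β' = +1.81966; +1.81966 ∉ [0.8, 1.6) → out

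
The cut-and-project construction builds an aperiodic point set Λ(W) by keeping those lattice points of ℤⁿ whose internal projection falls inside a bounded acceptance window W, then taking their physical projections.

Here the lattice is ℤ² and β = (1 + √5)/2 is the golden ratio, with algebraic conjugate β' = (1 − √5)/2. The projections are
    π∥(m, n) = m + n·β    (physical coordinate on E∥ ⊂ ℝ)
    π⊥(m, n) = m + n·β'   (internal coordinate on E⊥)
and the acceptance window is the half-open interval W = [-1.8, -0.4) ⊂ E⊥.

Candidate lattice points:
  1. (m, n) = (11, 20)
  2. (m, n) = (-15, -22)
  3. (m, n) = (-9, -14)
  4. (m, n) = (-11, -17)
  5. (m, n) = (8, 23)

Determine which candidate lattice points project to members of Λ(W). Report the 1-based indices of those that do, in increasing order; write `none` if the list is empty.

1, 2, 4

Numerically β ≈ 1.6180 and β' = −1/β ≈ -0.6180.
#1 (11,20): internal coord 11 + (20)·β' = -1.3607; -1.3607 ∈ [-1.8, -0.4) → IN Λ
#2 (-15,-22): internal coord -15 + (-22)·β' = -1.4033; -1.4033 ∈ [-1.8, -0.4) → IN Λ
#3 (-9,-14): internal coord -9 + (-14)·β' = -0.3475; -0.3475 ∉ [-1.8, -0.4) → out
#4 (-11,-17): internal coord -11 + (-17)·β' = -0.4934; -0.4934 ∈ [-1.8, -0.4) → IN Λ
#5 (8,23): internal coord 8 + (23)·β' = -6.2148; -6.2148 ∉ [-1.8, -0.4) → out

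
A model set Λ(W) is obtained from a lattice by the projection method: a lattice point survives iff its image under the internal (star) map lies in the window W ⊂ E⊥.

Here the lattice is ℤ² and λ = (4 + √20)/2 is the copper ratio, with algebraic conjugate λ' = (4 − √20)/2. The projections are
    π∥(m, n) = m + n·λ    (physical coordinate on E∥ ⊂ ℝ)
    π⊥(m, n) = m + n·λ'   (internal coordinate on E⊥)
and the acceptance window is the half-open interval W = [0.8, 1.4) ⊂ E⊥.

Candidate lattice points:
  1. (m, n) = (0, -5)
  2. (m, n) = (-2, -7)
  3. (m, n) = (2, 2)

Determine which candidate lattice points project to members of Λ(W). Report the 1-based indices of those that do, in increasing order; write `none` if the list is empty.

1

Compute λ' = (4−√20)/2 = -0.23607, so π⊥(m,n) = m -0.23607·n.
#1 (0,-5): internal coord 0 + (-5)·λ' = +1.18034; +1.18034 ∈ [0.8, 1.4) → IN Λ
#2 (-2,-7): internal coord -2 + (-7)·λ' = -0.34752; -0.34752 ∉ [0.8, 1.4) → out
#3 (2,2): internal coord 2 + (2)·λ' = +1.52786; +1.52786 ∉ [0.8, 1.4) → out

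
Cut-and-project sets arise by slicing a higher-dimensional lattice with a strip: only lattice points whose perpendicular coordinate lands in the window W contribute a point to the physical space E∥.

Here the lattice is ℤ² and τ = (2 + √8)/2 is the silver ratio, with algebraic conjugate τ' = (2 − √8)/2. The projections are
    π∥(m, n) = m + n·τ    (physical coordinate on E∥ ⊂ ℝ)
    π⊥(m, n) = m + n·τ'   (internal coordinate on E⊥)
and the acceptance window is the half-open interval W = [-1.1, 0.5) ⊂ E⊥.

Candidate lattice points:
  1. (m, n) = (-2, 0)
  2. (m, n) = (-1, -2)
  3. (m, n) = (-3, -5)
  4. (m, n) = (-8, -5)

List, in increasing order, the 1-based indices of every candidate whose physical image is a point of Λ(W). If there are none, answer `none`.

Numerically τ ≈ 2.41421 and τ' = −1/τ ≈ -0.41421.
candidate 1: (m,n)=(-2,0) → π∥ = -2+0·τ ≈ -2.00000, π⊥ = -2+0·τ' ≈ -2.00000 ∉ [-1.1, 0.5) ⇒ out
candidate 2: (m,n)=(-1,-2) → π∥ = -1-2·τ ≈ -5.82843, π⊥ = -1-2·τ' ≈ -0.17157 ∈ [-1.1, 0.5) ⇒ IN Λ
candidate 3: (m,n)=(-3,-5) → π∥ = -3-5·τ ≈ -15.07107, π⊥ = -3-5·τ' ≈ -0.92893 ∈ [-1.1, 0.5) ⇒ IN Λ
candidate 4: (m,n)=(-8,-5) → π∥ = -8-5·τ ≈ -20.07107, π⊥ = -8-5·τ' ≈ -5.92893 ∉ [-1.1, 0.5) ⇒ out

2, 3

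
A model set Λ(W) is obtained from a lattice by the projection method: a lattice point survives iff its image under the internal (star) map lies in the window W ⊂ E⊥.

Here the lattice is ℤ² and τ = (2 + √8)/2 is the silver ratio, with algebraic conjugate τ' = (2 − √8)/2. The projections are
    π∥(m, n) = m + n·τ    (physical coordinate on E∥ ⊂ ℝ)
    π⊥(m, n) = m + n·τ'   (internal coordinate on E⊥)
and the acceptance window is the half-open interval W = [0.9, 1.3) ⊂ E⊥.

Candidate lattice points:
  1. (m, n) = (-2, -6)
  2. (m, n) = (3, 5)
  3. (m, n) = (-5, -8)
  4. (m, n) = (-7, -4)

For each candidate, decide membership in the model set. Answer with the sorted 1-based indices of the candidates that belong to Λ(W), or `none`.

Numerically τ ≈ 2.41421 and τ' = −1/τ ≈ -0.41421.
#1 (-2,-6): internal coord -2 + (-6)·τ' = +0.48528; +0.48528 ∉ [0.9, 1.3) → out
#2 (3,5): internal coord 3 + (5)·τ' = +0.92893; +0.92893 ∈ [0.9, 1.3) → IN Λ
#3 (-5,-8): internal coord -5 + (-8)·τ' = -1.68629; -1.68629 ∉ [0.9, 1.3) → out
#4 (-7,-4): internal coord -7 + (-4)·τ' = -5.34315; -5.34315 ∉ [0.9, 1.3) → out

2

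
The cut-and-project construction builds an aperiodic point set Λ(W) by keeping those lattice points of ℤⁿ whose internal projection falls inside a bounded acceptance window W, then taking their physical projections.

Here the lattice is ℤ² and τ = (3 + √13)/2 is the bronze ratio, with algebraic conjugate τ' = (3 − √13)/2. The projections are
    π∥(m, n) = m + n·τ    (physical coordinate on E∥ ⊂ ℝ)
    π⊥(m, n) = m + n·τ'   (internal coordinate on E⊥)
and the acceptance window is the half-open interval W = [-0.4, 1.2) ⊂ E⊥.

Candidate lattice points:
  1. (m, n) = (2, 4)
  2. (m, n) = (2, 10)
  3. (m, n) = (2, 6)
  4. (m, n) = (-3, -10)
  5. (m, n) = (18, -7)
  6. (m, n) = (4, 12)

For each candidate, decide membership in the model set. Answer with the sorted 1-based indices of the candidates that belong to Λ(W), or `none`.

1, 3, 4, 6

Compute τ' = (3−√13)/2 = -0.30278, so π⊥(m,n) = m -0.30278·n.
candidate 1: (m,n)=(2,4) → π∥ = 2+4·τ ≈ 15.21110, π⊥ = 2+4·τ' ≈ 0.78890 ∈ [-0.4, 1.2) ⇒ IN Λ
candidate 2: (m,n)=(2,10) → π∥ = 2+10·τ ≈ 35.02776, π⊥ = 2+10·τ' ≈ -1.02776 ∉ [-0.4, 1.2) ⇒ out
candidate 3: (m,n)=(2,6) → π∥ = 2+6·τ ≈ 21.81665, π⊥ = 2+6·τ' ≈ 0.18335 ∈ [-0.4, 1.2) ⇒ IN Λ
candidate 4: (m,n)=(-3,-10) → π∥ = -3-10·τ ≈ -36.02776, π⊥ = -3-10·τ' ≈ 0.02776 ∈ [-0.4, 1.2) ⇒ IN Λ
candidate 5: (m,n)=(18,-7) → π∥ = 18-7·τ ≈ -5.11943, π⊥ = 18-7·τ' ≈ 20.11943 ∉ [-0.4, 1.2) ⇒ out
candidate 6: (m,n)=(4,12) → π∥ = 4+12·τ ≈ 43.63331, π⊥ = 4+12·τ' ≈ 0.36669 ∈ [-0.4, 1.2) ⇒ IN Λ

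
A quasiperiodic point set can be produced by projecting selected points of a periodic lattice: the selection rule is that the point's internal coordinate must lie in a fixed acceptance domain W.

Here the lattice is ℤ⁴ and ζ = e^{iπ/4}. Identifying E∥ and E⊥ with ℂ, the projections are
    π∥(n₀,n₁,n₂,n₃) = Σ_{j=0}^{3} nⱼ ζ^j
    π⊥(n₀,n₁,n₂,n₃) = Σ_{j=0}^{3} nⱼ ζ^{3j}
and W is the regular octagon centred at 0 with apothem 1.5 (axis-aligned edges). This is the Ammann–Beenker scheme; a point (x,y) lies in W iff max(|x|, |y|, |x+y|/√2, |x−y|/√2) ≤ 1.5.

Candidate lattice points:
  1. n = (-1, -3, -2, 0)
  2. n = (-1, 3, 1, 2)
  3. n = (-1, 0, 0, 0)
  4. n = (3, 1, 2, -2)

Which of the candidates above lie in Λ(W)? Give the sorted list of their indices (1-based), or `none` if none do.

Internal map: ζ^{3j} for j=0..3 gives (1,0), (−√2/2,√2/2), (0,−1), (√2/2,√2/2).
#1 (-1, -3, -2, 0): internal (1.1213, -0.1213); octagon support 1.1213 vs apothem 1.5 → ∈ W
#2 (-1, 3, 1, 2): internal (-1.7071, 2.5355); octagon support 3.0000 vs apothem 1.5 → ∉ W
#3 (-1, 0, 0, 0): internal (-1.0000, 0.0000); octagon support 1.0000 vs apothem 1.5 → ∈ W
#4 (3, 1, 2, -2): internal (0.8787, -2.7071); octagon support 2.7071 vs apothem 1.5 → ∉ W

1, 3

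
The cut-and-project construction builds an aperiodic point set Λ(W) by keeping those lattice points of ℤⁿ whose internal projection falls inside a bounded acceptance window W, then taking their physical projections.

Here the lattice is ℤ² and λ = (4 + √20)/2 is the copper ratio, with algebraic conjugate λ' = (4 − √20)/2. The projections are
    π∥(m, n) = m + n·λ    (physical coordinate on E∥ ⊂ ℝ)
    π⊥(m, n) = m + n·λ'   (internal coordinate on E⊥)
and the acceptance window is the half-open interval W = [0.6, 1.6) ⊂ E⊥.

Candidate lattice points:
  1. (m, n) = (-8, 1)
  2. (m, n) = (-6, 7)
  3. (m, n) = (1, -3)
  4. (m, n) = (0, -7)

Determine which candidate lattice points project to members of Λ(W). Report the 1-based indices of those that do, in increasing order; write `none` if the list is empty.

Compute λ' = (4−√20)/2 = -0.2361, so π⊥(m,n) = m -0.2361·n.
[1] lift (-8,1): star map gives -8.2361; window check 0.6 ≤ -8.2361 < 1.6 is false → out
[2] lift (-6,7): star map gives -7.6525; window check 0.6 ≤ -7.6525 < 1.6 is false → out
[3] lift (1,-3): star map gives 1.7082; window check 0.6 ≤ 1.7082 < 1.6 is false → out
[4] lift (0,-7): star map gives 1.6525; window check 0.6 ≤ 1.6525 < 1.6 is false → out

none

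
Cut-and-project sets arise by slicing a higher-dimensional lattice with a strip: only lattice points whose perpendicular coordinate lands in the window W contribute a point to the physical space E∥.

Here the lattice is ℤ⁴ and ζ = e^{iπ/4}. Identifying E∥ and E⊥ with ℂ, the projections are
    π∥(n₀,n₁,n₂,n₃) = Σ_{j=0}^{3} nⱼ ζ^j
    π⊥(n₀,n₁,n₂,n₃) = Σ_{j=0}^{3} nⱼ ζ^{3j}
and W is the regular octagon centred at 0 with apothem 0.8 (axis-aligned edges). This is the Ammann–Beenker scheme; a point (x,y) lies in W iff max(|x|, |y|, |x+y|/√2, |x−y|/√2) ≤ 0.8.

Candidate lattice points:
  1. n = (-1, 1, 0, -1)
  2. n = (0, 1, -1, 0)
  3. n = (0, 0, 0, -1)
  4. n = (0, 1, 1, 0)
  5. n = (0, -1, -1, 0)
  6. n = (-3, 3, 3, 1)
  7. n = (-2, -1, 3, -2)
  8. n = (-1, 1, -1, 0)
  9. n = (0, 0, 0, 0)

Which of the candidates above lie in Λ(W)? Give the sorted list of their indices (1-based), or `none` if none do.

4, 5, 9

Internal map: ζ^{3j} for j=0..3 gives (1,0), (−√2/2,√2/2), (0,−1), (√2/2,√2/2).
#1 (-1, 1, 0, -1): internal (-2.414214, 0.000000); octagon support 2.414214 vs apothem 0.8 → ∉ W
#2 (0, 1, -1, 0): internal (-0.707107, 1.707107); octagon support 1.707107 vs apothem 0.8 → ∉ W
#3 (0, 0, 0, -1): internal (-0.707107, -0.707107); octagon support 1.000000 vs apothem 0.8 → ∉ W
#4 (0, 1, 1, 0): internal (-0.707107, -0.292893); octagon support 0.707107 vs apothem 0.8 → ∈ W
#5 (0, -1, -1, 0): internal (0.707107, 0.292893); octagon support 0.707107 vs apothem 0.8 → ∈ W
#6 (-3, 3, 3, 1): internal (-4.414214, -0.171573); octagon support 4.414214 vs apothem 0.8 → ∉ W
#7 (-2, -1, 3, -2): internal (-2.707107, -5.121320); octagon support 5.535534 vs apothem 0.8 → ∉ W
#8 (-1, 1, -1, 0): internal (-1.707107, 1.707107); octagon support 2.414214 vs apothem 0.8 → ∉ W
#9 (0, 0, 0, 0): internal (0.000000, 0.000000); octagon support 0.000000 vs apothem 0.8 → ∈ W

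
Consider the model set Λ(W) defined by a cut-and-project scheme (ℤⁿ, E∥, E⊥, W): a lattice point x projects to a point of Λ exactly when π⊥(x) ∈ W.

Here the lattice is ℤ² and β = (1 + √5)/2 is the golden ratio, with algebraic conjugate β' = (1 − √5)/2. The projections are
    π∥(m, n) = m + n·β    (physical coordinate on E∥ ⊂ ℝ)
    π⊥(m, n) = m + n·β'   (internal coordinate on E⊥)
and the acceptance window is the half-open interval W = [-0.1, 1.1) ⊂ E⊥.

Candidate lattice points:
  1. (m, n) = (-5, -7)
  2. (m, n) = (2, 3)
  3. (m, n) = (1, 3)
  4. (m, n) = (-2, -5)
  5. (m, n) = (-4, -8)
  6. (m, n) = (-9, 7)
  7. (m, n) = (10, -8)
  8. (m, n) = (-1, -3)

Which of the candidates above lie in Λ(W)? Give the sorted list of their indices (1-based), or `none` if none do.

2, 4, 5, 8

β' = (1−√5)/2 ≈ -0.6180.
#1 (-5,-7): internal coord -5 + (-7)·β' = -0.6738; -0.6738 ∉ [-0.1, 1.1) → out
#2 (2,3): internal coord 2 + (3)·β' = +0.1459; +0.1459 ∈ [-0.1, 1.1) → IN Λ
#3 (1,3): internal coord 1 + (3)·β' = -0.8541; -0.8541 ∉ [-0.1, 1.1) → out
#4 (-2,-5): internal coord -2 + (-5)·β' = +1.0902; +1.0902 ∈ [-0.1, 1.1) → IN Λ
#5 (-4,-8): internal coord -4 + (-8)·β' = +0.9443; +0.9443 ∈ [-0.1, 1.1) → IN Λ
#6 (-9,7): internal coord -9 + (7)·β' = -13.3262; -13.3262 ∉ [-0.1, 1.1) → out
#7 (10,-8): internal coord 10 + (-8)·β' = +14.9443; +14.9443 ∉ [-0.1, 1.1) → out
#8 (-1,-3): internal coord -1 + (-3)·β' = +0.8541; +0.8541 ∈ [-0.1, 1.1) → IN Λ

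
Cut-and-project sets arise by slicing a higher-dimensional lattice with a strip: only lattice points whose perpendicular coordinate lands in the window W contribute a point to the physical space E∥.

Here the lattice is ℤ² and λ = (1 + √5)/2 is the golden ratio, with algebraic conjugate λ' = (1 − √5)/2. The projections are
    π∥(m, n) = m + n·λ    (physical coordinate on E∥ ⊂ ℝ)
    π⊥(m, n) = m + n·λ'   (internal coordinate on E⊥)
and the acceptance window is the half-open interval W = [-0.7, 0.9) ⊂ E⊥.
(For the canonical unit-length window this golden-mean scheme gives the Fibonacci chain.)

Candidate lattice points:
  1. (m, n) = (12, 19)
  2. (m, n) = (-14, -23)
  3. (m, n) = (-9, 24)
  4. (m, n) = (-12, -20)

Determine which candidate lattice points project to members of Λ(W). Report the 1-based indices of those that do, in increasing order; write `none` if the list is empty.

λ' = (1−√5)/2 ≈ -0.61803.
[1] lift (12,19): star map gives 0.25735; window check -0.7 ≤ 0.25735 < 0.9 is true → IN Λ
[2] lift (-14,-23): star map gives 0.21478; window check -0.7 ≤ 0.21478 < 0.9 is true → IN Λ
[3] lift (-9,24): star map gives -23.83282; window check -0.7 ≤ -23.83282 < 0.9 is false → out
[4] lift (-12,-20): star map gives 0.36068; window check -0.7 ≤ 0.36068 < 0.9 is true → IN Λ

1, 2, 4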